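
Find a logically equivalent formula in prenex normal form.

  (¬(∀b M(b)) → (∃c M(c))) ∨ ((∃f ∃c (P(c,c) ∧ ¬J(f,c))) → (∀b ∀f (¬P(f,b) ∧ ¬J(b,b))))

∀b ∃c ∀f ∀u ∀w ∀r (M(b) ∨ M(c) ∨ ¬P(u,u) ∨ J(f,u) ∨ ¬P(r,w) ∧ ¬J(w,w))

Rewrite implications/biconditionals: A → B as ¬A ∨ B.
  ¬¬(∀b M(b)) ∨ (∃c M(c)) ∨ ¬(∃f ∃c (P(c,c) ∧ ¬J(f,c))) ∨ (∀b ∀f (¬P(f,b) ∧ ¬J(b,b)))
Drive negations inward (¬∀x A ≡ ∃x ¬A, ¬∃x A ≡ ∀x ¬A, De Morgan for ∧/∨):
  (∀b M(b)) ∨ (∃c M(c)) ∨ (∀f ∀c (¬P(c,c) ∨ J(f,c))) ∨ (∀b ∀f (¬P(f,b) ∧ ¬J(b,b)))
Rename bound variables to avoid capture: c↦u, b↦w, f↦r.
  (∀b M(b)) ∨ (∃c M(c)) ∨ (∀f ∀u (¬P(u,u) ∨ J(f,u))) ∨ (∀w ∀r (¬P(r,w) ∧ ¬J(w,w)))
Pull the quantifiers to the front (each side's bound variable is not free in the other side):
  ∀b ∃c ∀f ∀u ∀w ∀r (M(b) ∨ M(c) ∨ ¬P(u,u) ∨ J(f,u) ∨ ¬P(r,w) ∧ ¬J(w,w))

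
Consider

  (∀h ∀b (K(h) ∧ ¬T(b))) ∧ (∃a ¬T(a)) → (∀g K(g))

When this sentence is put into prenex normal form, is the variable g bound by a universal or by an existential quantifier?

Eliminate → and ↔ using ¬ and ∨.
  ¬((∀h ∀b (K(h) ∧ ¬T(b))) ∧ (∃a ¬T(a))) ∨ (∀g K(g))
Move each ¬ inward, flipping quantifiers it crosses:
  (∃h ∃b (¬K(h) ∨ T(b))) ∨ (∀a T(a)) ∨ (∀g K(g))
Finally move all quantifiers to the prefix:
  ∃h ∃b ∀a ∀g (¬K(h) ∨ T(b) ∨ T(a) ∨ K(g))
The quantifier ∀g sits under an even number of negations (counting the antecedent side of each →), so it remains universal.

universal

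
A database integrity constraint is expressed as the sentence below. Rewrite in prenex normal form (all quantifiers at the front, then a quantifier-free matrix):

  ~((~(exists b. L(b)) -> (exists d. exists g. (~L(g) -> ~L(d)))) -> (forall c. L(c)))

Eliminate → and ↔ using ¬ and ∨.
  ~(~(~~(exists b. L(b)) | (exists d. exists g. (~~L(g) | ~L(d)))) | (forall c. L(c)))
Drive negations inward (¬∀x A ≡ ∃x ¬A, ¬∃x A ≡ ∀x ¬A, De Morgan for ∧/∨):
  ((exists b. L(b)) | (exists d. exists g. (L(g) | ~L(d)))) & (exists c. ~L(c))
All bound variables are already distinct, so no renaming is needed.
Finally move all quantifiers to the prefix:
  exists b. exists d. exists g. exists c. ((L(b) | L(g) | ~L(d)) & ~L(c))

exists b. exists d. exists g. exists c. ((L(b) | L(g) | ~L(d)) & ~L(c))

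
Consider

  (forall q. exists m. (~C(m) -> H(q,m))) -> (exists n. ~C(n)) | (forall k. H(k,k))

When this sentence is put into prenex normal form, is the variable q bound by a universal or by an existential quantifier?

existential

Rewrite implications/biconditionals: A → B as ¬A ∨ B.
  ~(forall q. exists m. (~~C(m) | H(q,m))) | (exists n. ~C(n)) | (forall k. H(k,k))
Move each ¬ inward, flipping quantifiers it crosses:
  (exists q. forall m. (~C(m) & ~H(q,m))) | (exists n. ~C(n)) | (forall k. H(k,k))
Extract every quantifier outward, since the variables are now distinct and don't occur free across branches:
  exists q. forall m. exists n. forall k. (~C(m) & ~H(q,m) | ~C(n) | H(k,k))
The quantifier forall q sits under an odd number of negations (counting the antecedent side of each →), so it flips to exists q.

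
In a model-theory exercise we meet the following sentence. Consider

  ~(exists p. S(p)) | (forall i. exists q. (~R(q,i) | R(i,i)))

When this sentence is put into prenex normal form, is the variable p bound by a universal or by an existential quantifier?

Move each ¬ inward, flipping quantifiers it crosses:
  (forall p. ~S(p)) | (forall i. exists q. (~R(q,i) | R(i,i)))
Extract every quantifier outward, since the variables are now distinct and don't occur free across branches:
  forall p. forall i. exists q. (~S(p) | ~R(q,i) | R(i,i))
The quantifier exists p sits under an odd number of negations, so it flips to forall p.

universal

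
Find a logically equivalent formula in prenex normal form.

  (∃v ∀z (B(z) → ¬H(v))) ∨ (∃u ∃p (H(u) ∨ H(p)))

First replace A → B with ¬A ∨ B.
  (∃v ∀z (¬B(z) ∨ ¬H(v))) ∨ (∃u ∃p (H(u) ∨ H(p)))
All bound variables are already distinct, so no renaming is needed.
Finally move all quantifiers to the prefix:
  ∃v ∀z ∃u ∃p (¬B(z) ∨ ¬H(v) ∨ H(u) ∨ H(p))

∃v ∀z ∃u ∃p (¬B(z) ∨ ¬H(v) ∨ H(u) ∨ H(p))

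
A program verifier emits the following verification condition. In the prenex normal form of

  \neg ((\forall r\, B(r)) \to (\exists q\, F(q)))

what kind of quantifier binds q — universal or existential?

universal

First replace A → B with ¬A ∨ B.
  \neg (\neg (\forall r\, B(r)) \lor (\exists q\, F(q)))
Move each ¬ inward, flipping quantifiers it crosses:
  (\forall r\, B(r)) \land (\forall q\, \neg F(q))
All bound variables are already distinct, so no renaming is needed.
Finally move all quantifiers to the prefix:
  \forall r\, \forall q\, (B(r) \land \neg F(q))
The quantifier \exists q sits under an odd number of negations (counting the antecedent side of each →), so it flips to \forall q.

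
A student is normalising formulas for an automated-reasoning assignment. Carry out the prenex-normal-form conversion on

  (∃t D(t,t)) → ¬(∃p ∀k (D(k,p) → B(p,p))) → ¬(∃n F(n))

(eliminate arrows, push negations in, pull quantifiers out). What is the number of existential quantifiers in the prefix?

Eliminate → and ↔ using ¬ and ∨.
  ¬(∃t D(t,t)) ∨ ¬¬(∃p ∀k (¬D(k,p) ∨ B(p,p))) ∨ ¬(∃n F(n))
Push ¬ through the quantifiers and connectives to reach negation normal form:
  (∀t ¬D(t,t)) ∨ (∃p ∀k (¬D(k,p) ∨ B(p,p))) ∨ (∀n ¬F(n))
All bound variables are already distinct, so no renaming is needed.
Pull the quantifiers to the front (each side's bound variable is not free in the other side):
  ∀t ∃p ∀k ∀n (¬D(t,t) ∨ ¬D(k,p) ∨ B(p,p) ∨ ¬F(n))
The prefix is ∀t ∃p ∀k ∀n: 3 universal, 1 existential.

1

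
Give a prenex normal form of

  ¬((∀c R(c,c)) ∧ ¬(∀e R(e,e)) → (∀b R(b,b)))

Eliminate → and ↔ using ¬ and ∨.
  ¬(¬((∀c R(c,c)) ∧ ¬(∀e R(e,e))) ∨ (∀b R(b,b)))
Drive negations inward (¬∀x A ≡ ∃x ¬A, ¬∃x A ≡ ∀x ¬A, De Morgan for ∧/∨):
  (∀c R(c,c)) ∧ (∃e ¬R(e,e)) ∧ (∃b ¬R(b,b))
Pull the quantifiers to the front (each side's bound variable is not free in the other side):
  ∀c ∃e ∃b (R(c,c) ∧ ¬R(e,e) ∧ ¬R(b,b))

∀c ∃e ∃b (R(c,c) ∧ ¬R(e,e) ∧ ¬R(b,b))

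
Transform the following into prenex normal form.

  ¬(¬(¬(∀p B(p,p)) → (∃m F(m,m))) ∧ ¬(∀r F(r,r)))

∀p ∃m ∀r (B(p,p) ∨ F(m,m) ∨ F(r,r))

Eliminate → and ↔ using ¬ and ∨.
  ¬(¬(¬¬(∀p B(p,p)) ∨ (∃m F(m,m))) ∧ ¬(∀r F(r,r)))
Drive negations inward (¬∀x A ≡ ∃x ¬A, ¬∃x A ≡ ∀x ¬A, De Morgan for ∧/∨):
  (∀p B(p,p)) ∨ (∃m F(m,m)) ∨ (∀r F(r,r))
All bound variables are already distinct, so no renaming is needed.
Extract every quantifier outward, since the variables are now distinct and don't occur free across branches:
  ∀p ∃m ∀r (B(p,p) ∨ F(m,m) ∨ F(r,r))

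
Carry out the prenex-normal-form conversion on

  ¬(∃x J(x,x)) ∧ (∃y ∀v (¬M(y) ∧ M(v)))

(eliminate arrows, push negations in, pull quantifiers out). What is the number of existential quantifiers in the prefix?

1

Push ¬ through the quantifiers and connectives to reach negation normal form:
  (∀x ¬J(x,x)) ∧ (∃y ∀v (¬M(y) ∧ M(v)))
All bound variables are already distinct, so no renaming is needed.
Finally move all quantifiers to the prefix:
  ∀x ∃y ∀v (¬J(x,x) ∧ ¬M(y) ∧ M(v))
The prefix is ∀x ∃y ∀v: 2 universal, 1 existential.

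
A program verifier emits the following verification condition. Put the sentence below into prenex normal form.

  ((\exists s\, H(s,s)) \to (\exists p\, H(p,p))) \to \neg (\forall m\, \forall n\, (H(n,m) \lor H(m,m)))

\exists s\, \forall p\, \exists m\, \exists n\, (H(s,s) \land \neg H(p,p) \lor \neg H(n,m) \land \neg H(m,m))

First replace A → B with ¬A ∨ B.
  \neg (\neg (\exists s\, H(s,s)) \lor (\exists p\, H(p,p))) \lor \neg (\forall m\, \forall n\, (H(n,m) \lor H(m,m)))
Push ¬ through the quantifiers and connectives to reach negation normal form:
  (\exists s\, H(s,s)) \land (\forall p\, \neg H(p,p)) \lor (\exists m\, \exists n\, (\neg H(n,m) \land \neg H(m,m)))
All bound variables are already distinct, so no renaming is needed.
Pull the quantifiers to the front (each side's bound variable is not free in the other side):
  \exists s\, \forall p\, \exists m\, \exists n\, (H(s,s) \land \neg H(p,p) \lor \neg H(n,m) \land \neg H(m,m))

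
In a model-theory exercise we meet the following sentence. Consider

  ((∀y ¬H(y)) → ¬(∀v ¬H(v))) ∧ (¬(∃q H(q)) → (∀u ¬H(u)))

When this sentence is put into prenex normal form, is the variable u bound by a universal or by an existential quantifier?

universal

First replace A → B with ¬A ∨ B.
  (¬(∀y ¬H(y)) ∨ ¬(∀v ¬H(v))) ∧ (¬¬(∃q H(q)) ∨ (∀u ¬H(u)))
Move each ¬ inward, flipping quantifiers it crosses:
  ((∃y H(y)) ∨ (∃v H(v))) ∧ ((∃q H(q)) ∨ (∀u ¬H(u)))
All bound variables are already distinct, so no renaming is needed.
Finally move all quantifiers to the prefix:
  ∃y ∃v ∃q ∀u ((H(y) ∨ H(v)) ∧ (H(q) ∨ ¬H(u)))
The quantifier ∀u sits under an even number of negations (counting the antecedent side of each →), so it remains universal.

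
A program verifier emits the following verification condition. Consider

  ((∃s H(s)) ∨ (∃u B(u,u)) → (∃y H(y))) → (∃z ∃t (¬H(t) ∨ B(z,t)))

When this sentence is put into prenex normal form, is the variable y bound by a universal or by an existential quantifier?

Eliminate → and ↔ using ¬ and ∨.
  ¬(¬((∃s H(s)) ∨ (∃u B(u,u))) ∨ (∃y H(y))) ∨ (∃z ∃t (¬H(t) ∨ B(z,t)))
Move each ¬ inward, flipping quantifiers it crosses:
  ((∃s H(s)) ∨ (∃u B(u,u))) ∧ (∀y ¬H(y)) ∨ (∃z ∃t (¬H(t) ∨ B(z,t)))
All bound variables are already distinct, so no renaming is needed.
Extract every quantifier outward, since the variables are now distinct and don't occur free across branches:
  ∃s ∃u ∀y ∃z ∃t ((H(s) ∨ B(u,u)) ∧ ¬H(y) ∨ ¬H(t) ∨ B(z,t))
The quantifier ∃y sits under an odd number of negations (counting the antecedent side of each →), so it flips to ∀y.

universal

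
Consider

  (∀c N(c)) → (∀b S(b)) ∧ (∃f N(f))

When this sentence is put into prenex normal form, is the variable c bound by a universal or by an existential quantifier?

Eliminate → and ↔ using ¬ and ∨.
  ¬(∀c N(c)) ∨ (∀b S(b)) ∧ (∃f N(f))
Push ¬ through the quantifiers and connectives to reach negation normal form:
  (∃c ¬N(c)) ∨ (∀b S(b)) ∧ (∃f N(f))
Pull the quantifiers to the front (each side's bound variable is not free in the other side):
  ∃c ∀b ∃f (¬N(c) ∨ S(b) ∧ N(f))
The quantifier ∀c sits under an odd number of negations (counting the antecedent side of each →), so it flips to ∃c.

existential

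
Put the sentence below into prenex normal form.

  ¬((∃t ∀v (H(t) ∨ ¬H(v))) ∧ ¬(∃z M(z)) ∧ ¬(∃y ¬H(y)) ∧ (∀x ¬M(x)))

Move each ¬ inward, flipping quantifiers it crosses:
  (∀t ∃v (¬H(t) ∧ H(v))) ∨ (∃z M(z)) ∨ (∃y ¬H(y)) ∨ (∃x M(x))
Extract every quantifier outward, since the variables are now distinct and don't occur free across branches:
  ∀t ∃v ∃z ∃y ∃x (¬H(t) ∧ H(v) ∨ M(z) ∨ ¬H(y) ∨ M(x))

∀t ∃v ∃z ∃y ∃x (¬H(t) ∧ H(v) ∨ M(z) ∨ ¬H(y) ∨ M(x))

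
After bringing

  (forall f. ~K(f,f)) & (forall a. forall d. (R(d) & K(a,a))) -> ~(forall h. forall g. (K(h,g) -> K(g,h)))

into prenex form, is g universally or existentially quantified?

First replace A → B with ¬A ∨ B.
  ~((forall f. ~K(f,f)) & (forall a. forall d. (R(d) & K(a,a)))) | ~(forall h. forall g. (~K(h,g) | K(g,h)))
Push ¬ through the quantifiers and connectives to reach negation normal form:
  (exists f. K(f,f)) | (exists a. exists d. (~R(d) | ~K(a,a))) | (exists h. exists g. (K(h,g) & ~K(g,h)))
Extract every quantifier outward, since the variables are now distinct and don't occur free across branches:
  exists f. exists a. exists d. exists h. exists g. (K(f,f) | ~R(d) | ~K(a,a) | K(h,g) & ~K(g,h))
The quantifier forall g sits under an odd number of negations (counting the antecedent side of each →), so it flips to exists g.

existential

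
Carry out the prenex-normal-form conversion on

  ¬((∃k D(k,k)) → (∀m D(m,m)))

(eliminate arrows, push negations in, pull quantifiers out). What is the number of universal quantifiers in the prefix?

Eliminate → and ↔ using ¬ and ∨.
  ¬(¬(∃k D(k,k)) ∨ (∀m D(m,m)))
Push ¬ through the quantifiers and connectives to reach negation normal form:
  (∃k D(k,k)) ∧ (∃m ¬D(m,m))
Finally move all quantifiers to the prefix:
  ∃k ∃m (D(k,k) ∧ ¬D(m,m))
The prefix is ∃k ∃m: 0 universal, 2 existential.

0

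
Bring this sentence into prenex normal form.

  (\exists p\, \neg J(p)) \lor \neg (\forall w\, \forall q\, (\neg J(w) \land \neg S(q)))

\exists p\, \exists w\, \exists q\, (\neg J(p) \lor J(w) \lor S(q))

Push ¬ through the quantifiers and connectives to reach negation normal form:
  (\exists p\, \neg J(p)) \lor (\exists w\, \exists q\, (J(w) \lor S(q)))
All bound variables are already distinct, so no renaming is needed.
Finally move all quantifiers to the prefix:
  \exists p\, \exists w\, \exists q\, (\neg J(p) \lor J(w) \lor S(q))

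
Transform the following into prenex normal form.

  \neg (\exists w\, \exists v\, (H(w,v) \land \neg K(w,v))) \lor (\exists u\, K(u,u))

Push ¬ through the quantifiers and connectives to reach negation normal form:
  (\forall w\, \forall v\, (\neg H(w,v) \lor K(w,v))) \lor (\exists u\, K(u,u))
Pull the quantifiers to the front (each side's bound variable is not free in the other side):
  \forall w\, \forall v\, \exists u\, (\neg H(w,v) \lor K(w,v) \lor K(u,u))

\forall w\, \forall v\, \exists u\, (\neg H(w,v) \lor K(w,v) \lor K(u,u))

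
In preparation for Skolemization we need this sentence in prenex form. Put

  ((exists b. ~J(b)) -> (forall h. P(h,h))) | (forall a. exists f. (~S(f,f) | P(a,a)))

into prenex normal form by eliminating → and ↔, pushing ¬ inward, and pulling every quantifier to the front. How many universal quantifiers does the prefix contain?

Rewrite implications/biconditionals: A → B as ¬A ∨ B.
  ~(exists b. ~J(b)) | (forall h. P(h,h)) | (forall a. exists f. (~S(f,f) | P(a,a)))
Drive negations inward (¬∀x A ≡ ∃x ¬A, ¬∃x A ≡ ∀x ¬A, De Morgan for ∧/∨):
  (forall b. J(b)) | (forall h. P(h,h)) | (forall a. exists f. (~S(f,f) | P(a,a)))
All bound variables are already distinct, so no renaming is needed.
Finally move all quantifiers to the prefix:
  forall b. forall h. forall a. exists f. (J(b) | P(h,h) | ~S(f,f) | P(a,a))
The prefix is forall b forall h forall a exists f: 3 universal, 1 existential.

3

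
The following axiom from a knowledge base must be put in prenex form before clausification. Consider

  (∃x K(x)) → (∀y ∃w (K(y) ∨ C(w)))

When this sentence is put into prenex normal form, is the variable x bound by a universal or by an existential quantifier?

Rewrite implications/biconditionals: A → B as ¬A ∨ B.
  ¬(∃x K(x)) ∨ (∀y ∃w (K(y) ∨ C(w)))
Push ¬ through the quantifiers and connectives to reach negation normal form:
  (∀x ¬K(x)) ∨ (∀y ∃w (K(y) ∨ C(w)))
Extract every quantifier outward, since the variables are now distinct and don't occur free across branches:
  ∀x ∀y ∃w (¬K(x) ∨ K(y) ∨ C(w))
The quantifier ∃x sits under an odd number of negations (counting the antecedent side of each →), so it flips to ∀x.

universal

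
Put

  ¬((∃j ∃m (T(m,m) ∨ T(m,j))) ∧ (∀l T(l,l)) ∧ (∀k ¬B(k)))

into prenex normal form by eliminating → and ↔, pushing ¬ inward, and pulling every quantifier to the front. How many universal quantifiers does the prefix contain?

Move each ¬ inward, flipping quantifiers it crosses:
  (∀j ∀m (¬T(m,m) ∧ ¬T(m,j))) ∨ (∃l ¬T(l,l)) ∨ (∃k B(k))
All bound variables are already distinct, so no renaming is needed.
Pull the quantifiers to the front (each side's bound variable is not free in the other side):
  ∀j ∀m ∃l ∃k (¬T(m,m) ∧ ¬T(m,j) ∨ ¬T(l,l) ∨ B(k))
The prefix is ∀j ∀m ∃l ∃k: 2 universal, 2 existential.

2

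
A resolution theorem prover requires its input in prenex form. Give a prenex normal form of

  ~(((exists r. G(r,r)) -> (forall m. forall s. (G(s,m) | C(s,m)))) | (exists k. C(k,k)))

exists r. exists m. exists s. forall k. (G(r,r) & ~G(s,m) & ~C(s,m) & ~C(k,k))

Rewrite implications/biconditionals: A → B as ¬A ∨ B.
  ~(~(exists r. G(r,r)) | (forall m. forall s. (G(s,m) | C(s,m))) | (exists k. C(k,k)))
Push ¬ through the quantifiers and connectives to reach negation normal form:
  (exists r. G(r,r)) & (exists m. exists s. (~G(s,m) & ~C(s,m))) & (forall k. ~C(k,k))
Finally move all quantifiers to the prefix:
  exists r. exists m. exists s. forall k. (G(r,r) & ~G(s,m) & ~C(s,m) & ~C(k,k))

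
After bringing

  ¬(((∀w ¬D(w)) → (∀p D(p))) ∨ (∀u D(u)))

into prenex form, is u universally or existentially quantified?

existential

Rewrite implications/biconditionals: A → B as ¬A ∨ B.
  ¬(¬(∀w ¬D(w)) ∨ (∀p D(p)) ∨ (∀u D(u)))
Move each ¬ inward, flipping quantifiers it crosses:
  (∀w ¬D(w)) ∧ (∃p ¬D(p)) ∧ (∃u ¬D(u))
All bound variables are already distinct, so no renaming is needed.
Pull the quantifiers to the front (each side's bound variable is not free in the other side):
  ∀w ∃p ∃u (¬D(w) ∧ ¬D(p) ∧ ¬D(u))
The quantifier ∀u sits under an odd number of negations (counting the antecedent side of each →), so it flips to ∃u.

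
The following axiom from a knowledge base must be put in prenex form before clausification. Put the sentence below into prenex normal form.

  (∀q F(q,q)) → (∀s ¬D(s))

Eliminate → and ↔ using ¬ and ∨.
  ¬(∀q F(q,q)) ∨ (∀s ¬D(s))
Push ¬ through the quantifiers and connectives to reach negation normal form:
  (∃q ¬F(q,q)) ∨ (∀s ¬D(s))
Finally move all quantifiers to the prefix:
  ∃q ∀s (¬F(q,q) ∨ ¬D(s))

∃q ∀s (¬F(q,q) ∨ ¬D(s))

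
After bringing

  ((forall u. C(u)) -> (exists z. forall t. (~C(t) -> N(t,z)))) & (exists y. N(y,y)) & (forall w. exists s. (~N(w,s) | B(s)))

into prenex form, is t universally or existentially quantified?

universal

Eliminate → and ↔ using ¬ and ∨.
  (~(forall u. C(u)) | (exists z. forall t. (~~C(t) | N(t,z)))) & (exists y. N(y,y)) & (forall w. exists s. (~N(w,s) | B(s)))
Push ¬ through the quantifiers and connectives to reach negation normal form:
  ((exists u. ~C(u)) | (exists z. forall t. (C(t) | N(t,z)))) & (exists y. N(y,y)) & (forall w. exists s. (~N(w,s) | B(s)))
Pull the quantifiers to the front (each side's bound variable is not free in the other side):
  exists u. exists z. forall t. exists y. forall w. exists s. ((~C(u) | C(t) | N(t,z)) & N(y,y) & (~N(w,s) | B(s)))
The quantifier forall t sits under an even number of negations (counting the antecedent side of each →), so it remains universal.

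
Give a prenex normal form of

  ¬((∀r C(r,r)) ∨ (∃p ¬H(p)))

∃r ∀p (¬C(r,r) ∧ H(p))

Move each ¬ inward, flipping quantifiers it crosses:
  (∃r ¬C(r,r)) ∧ (∀p H(p))
All bound variables are already distinct, so no renaming is needed.
Finally move all quantifiers to the prefix:
  ∃r ∀p (¬C(r,r) ∧ H(p))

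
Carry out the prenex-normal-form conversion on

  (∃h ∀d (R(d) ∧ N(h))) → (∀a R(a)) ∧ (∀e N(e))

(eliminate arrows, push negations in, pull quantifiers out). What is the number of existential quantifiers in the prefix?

1

Eliminate → and ↔ using ¬ and ∨.
  ¬(∃h ∀d (R(d) ∧ N(h))) ∨ (∀a R(a)) ∧ (∀e N(e))
Drive negations inward (¬∀x A ≡ ∃x ¬A, ¬∃x A ≡ ∀x ¬A, De Morgan for ∧/∨):
  (∀h ∃d (¬R(d) ∨ ¬N(h))) ∨ (∀a R(a)) ∧ (∀e N(e))
All bound variables are already distinct, so no renaming is needed.
Pull the quantifiers to the front (each side's bound variable is not free in the other side):
  ∀h ∃d ∀a ∀e (¬R(d) ∨ ¬N(h) ∨ R(a) ∧ N(e))
The prefix is ∀h ∃d ∀a ∀e: 3 universal, 1 existential.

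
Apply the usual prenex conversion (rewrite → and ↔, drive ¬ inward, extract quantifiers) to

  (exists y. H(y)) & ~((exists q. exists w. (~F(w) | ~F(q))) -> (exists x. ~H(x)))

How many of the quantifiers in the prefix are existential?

Eliminate → and ↔ using ¬ and ∨.
  (exists y. H(y)) & ~(~(exists q. exists w. (~F(w) | ~F(q))) | (exists x. ~H(x)))
Push ¬ through the quantifiers and connectives to reach negation normal form:
  (exists y. H(y)) & (exists q. exists w. (~F(w) | ~F(q))) & (forall x. H(x))
All bound variables are already distinct, so no renaming is needed.
Pull the quantifiers to the front (each side's bound variable is not free in the other side):
  exists y. exists q. exists w. forall x. (H(y) & (~F(w) | ~F(q)) & H(x))
The prefix is exists y exists q exists w forall x: 1 universal, 3 existential.

3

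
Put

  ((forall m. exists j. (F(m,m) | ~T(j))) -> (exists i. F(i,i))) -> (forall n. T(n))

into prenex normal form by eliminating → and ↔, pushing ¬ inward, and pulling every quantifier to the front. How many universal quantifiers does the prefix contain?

3

Rewrite implications/biconditionals: A → B as ¬A ∨ B.
  ~(~(forall m. exists j. (F(m,m) | ~T(j))) | (exists i. F(i,i))) | (forall n. T(n))
Drive negations inward (¬∀x A ≡ ∃x ¬A, ¬∃x A ≡ ∀x ¬A, De Morgan for ∧/∨):
  (forall m. exists j. (F(m,m) | ~T(j))) & (forall i. ~F(i,i)) | (forall n. T(n))
All bound variables are already distinct, so no renaming is needed.
Pull the quantifiers to the front (each side's bound variable is not free in the other side):
  forall m. exists j. forall i. forall n. ((F(m,m) | ~T(j)) & ~F(i,i) | T(n))
The prefix is forall m exists j forall i forall n: 3 universal, 1 existential.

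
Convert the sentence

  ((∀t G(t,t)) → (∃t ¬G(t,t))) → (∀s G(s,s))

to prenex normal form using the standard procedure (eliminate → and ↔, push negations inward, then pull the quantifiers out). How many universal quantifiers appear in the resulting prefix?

Eliminate → and ↔ using ¬ and ∨.
  ¬(¬(∀t G(t,t)) ∨ (∃t ¬G(t,t))) ∨ (∀s G(s,s))
Move each ¬ inward, flipping quantifiers it crosses:
  (∀t G(t,t)) ∧ (∀t G(t,t)) ∨ (∀s G(s,s))
Standardize variables apart so no two quantifiers bind the same name: t↦p.
  (∀t G(t,t)) ∧ (∀p G(p,p)) ∨ (∀s G(s,s))
Finally move all quantifiers to the prefix:
  ∀t ∀p ∀s (G(t,t) ∧ G(p,p) ∨ G(s,s))
The prefix is ∀t ∀p ∀s: 3 universal, 0 existential.

3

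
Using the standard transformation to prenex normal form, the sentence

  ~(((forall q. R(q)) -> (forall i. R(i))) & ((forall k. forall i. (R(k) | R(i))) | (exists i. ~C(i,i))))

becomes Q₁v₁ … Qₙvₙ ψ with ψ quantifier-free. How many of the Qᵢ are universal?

2

Rewrite implications/biconditionals: A → B as ¬A ∨ B.
  ~((~(forall q. R(q)) | (forall i. R(i))) & ((forall k. forall i. (R(k) | R(i))) | (exists i. ~C(i,i))))
Push ¬ through the quantifiers and connectives to reach negation normal form:
  (forall q. R(q)) & (exists i. ~R(i)) | (exists k. exists i. (~R(k) & ~R(i))) & (forall i. C(i,i))
Give each quantifier a distinct variable: i↦w, i↦s.
  (forall q. R(q)) & (exists i. ~R(i)) | (exists k. exists w. (~R(k) & ~R(w))) & (forall s. C(s,s))
Extract every quantifier outward, since the variables are now distinct and don't occur free across branches:
  forall q. exists i. exists k. exists w. forall s. (R(q) & ~R(i) | ~R(k) & ~R(w) & C(s,s))
The prefix is forall q exists i exists k exists w forall s: 2 universal, 3 existential.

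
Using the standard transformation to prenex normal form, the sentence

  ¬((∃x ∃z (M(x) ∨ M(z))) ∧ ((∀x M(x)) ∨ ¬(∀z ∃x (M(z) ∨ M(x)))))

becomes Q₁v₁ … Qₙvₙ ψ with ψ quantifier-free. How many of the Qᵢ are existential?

Move each ¬ inward, flipping quantifiers it crosses:
  (∀x ∀z (¬M(x) ∧ ¬M(z))) ∨ (∃x ¬M(x)) ∧ (∀z ∃x (M(z) ∨ M(x)))
Give each quantifier a distinct variable: x↦y, z↦a, x↦t.
  (∀x ∀z (¬M(x) ∧ ¬M(z))) ∨ (∃y ¬M(y)) ∧ (∀a ∃t (M(a) ∨ M(t)))
Finally move all quantifiers to the prefix:
  ∀x ∀z ∃y ∀a ∃t (¬M(x) ∧ ¬M(z) ∨ ¬M(y) ∧ (M(a) ∨ M(t)))
The prefix is ∀x ∀z ∃y ∀a ∃t: 3 universal, 2 existential.

2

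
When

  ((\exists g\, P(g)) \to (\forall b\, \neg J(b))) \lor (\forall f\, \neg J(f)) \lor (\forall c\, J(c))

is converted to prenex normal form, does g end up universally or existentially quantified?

Rewrite implications/biconditionals: A → B as ¬A ∨ B.
  \neg (\exists g\, P(g)) \lor (\forall b\, \neg J(b)) \lor (\forall f\, \neg J(f)) \lor (\forall c\, J(c))
Drive negations inward (¬∀x A ≡ ∃x ¬A, ¬∃x A ≡ ∀x ¬A, De Morgan for ∧/∨):
  (\forall g\, \neg P(g)) \lor (\forall b\, \neg J(b)) \lor (\forall f\, \neg J(f)) \lor (\forall c\, J(c))
All bound variables are already distinct, so no renaming is needed.
Finally move all quantifiers to the prefix:
  \forall g\, \forall b\, \forall f\, \forall c\, (\neg P(g) \lor \neg J(b) \lor \neg J(f) \lor J(c))
The quantifier \exists g sits under an odd number of negations (counting the antecedent side of each →), so it flips to \forall g.

universal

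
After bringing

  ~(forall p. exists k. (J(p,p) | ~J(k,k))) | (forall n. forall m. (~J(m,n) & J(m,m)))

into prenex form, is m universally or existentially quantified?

universal

Move each ¬ inward, flipping quantifiers it crosses:
  (exists p. forall k. (~J(p,p) & J(k,k))) | (forall n. forall m. (~J(m,n) & J(m,m)))
All bound variables are already distinct, so no renaming is needed.
Extract every quantifier outward, since the variables are now distinct and don't occur free across branches:
  exists p. forall k. forall n. forall m. (~J(p,p) & J(k,k) | ~J(m,n) & J(m,m))
The quantifier forall m sits under an even number of negations, so it remains universal.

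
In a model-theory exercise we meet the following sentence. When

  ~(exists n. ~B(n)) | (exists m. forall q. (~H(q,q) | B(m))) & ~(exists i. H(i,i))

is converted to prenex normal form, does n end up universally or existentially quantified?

universal

Push ¬ through the quantifiers and connectives to reach negation normal form:
  (forall n. B(n)) | (exists m. forall q. (~H(q,q) | B(m))) & (forall i. ~H(i,i))
All bound variables are already distinct, so no renaming is needed.
Pull the quantifiers to the front (each side's bound variable is not free in the other side):
  forall n. exists m. forall q. forall i. (B(n) | (~H(q,q) | B(m)) & ~H(i,i))
The quantifier exists n sits under an odd number of negations, so it flips to forall n.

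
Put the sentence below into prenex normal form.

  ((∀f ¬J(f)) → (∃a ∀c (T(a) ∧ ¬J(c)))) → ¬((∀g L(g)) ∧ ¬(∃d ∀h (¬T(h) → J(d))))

First replace A → B with ¬A ∨ B.
  ¬(¬(∀f ¬J(f)) ∨ (∃a ∀c (T(a) ∧ ¬J(c)))) ∨ ¬((∀g L(g)) ∧ ¬(∃d ∀h (¬¬T(h) ∨ J(d))))
Move each ¬ inward, flipping quantifiers it crosses:
  (∀f ¬J(f)) ∧ (∀a ∃c (¬T(a) ∨ J(c))) ∨ (∃g ¬L(g)) ∨ (∃d ∀h (T(h) ∨ J(d)))
All bound variables are already distinct, so no renaming is needed.
Finally move all quantifiers to the prefix:
  ∀f ∀a ∃c ∃g ∃d ∀h (¬J(f) ∧ (¬T(a) ∨ J(c)) ∨ ¬L(g) ∨ T(h) ∨ J(d))

∀f ∀a ∃c ∃g ∃d ∀h (¬J(f) ∧ (¬T(a) ∨ J(c)) ∨ ¬L(g) ∨ T(h) ∨ J(d))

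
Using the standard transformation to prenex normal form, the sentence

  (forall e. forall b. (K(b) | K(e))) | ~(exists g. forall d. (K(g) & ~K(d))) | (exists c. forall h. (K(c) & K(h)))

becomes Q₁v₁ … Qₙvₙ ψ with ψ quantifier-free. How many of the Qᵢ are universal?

4

Drive negations inward (¬∀x A ≡ ∃x ¬A, ¬∃x A ≡ ∀x ¬A, De Morgan for ∧/∨):
  (forall e. forall b. (K(b) | K(e))) | (forall g. exists d. (~K(g) | K(d))) | (exists c. forall h. (K(c) & K(h)))
All bound variables are already distinct, so no renaming is needed.
Pull the quantifiers to the front (each side's bound variable is not free in the other side):
  forall e. forall b. forall g. exists d. exists c. forall h. (K(b) | K(e) | ~K(g) | K(d) | K(c) & K(h))
The prefix is forall e forall b forall g exists d exists c forall h: 4 universal, 2 existential.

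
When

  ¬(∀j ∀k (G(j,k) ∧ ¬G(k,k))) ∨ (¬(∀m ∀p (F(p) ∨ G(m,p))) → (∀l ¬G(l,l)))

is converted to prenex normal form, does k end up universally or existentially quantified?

Eliminate → and ↔ using ¬ and ∨.
  ¬(∀j ∀k (G(j,k) ∧ ¬G(k,k))) ∨ ¬¬(∀m ∀p (F(p) ∨ G(m,p))) ∨ (∀l ¬G(l,l))
Drive negations inward (¬∀x A ≡ ∃x ¬A, ¬∃x A ≡ ∀x ¬A, De Morgan for ∧/∨):
  (∃j ∃k (¬G(j,k) ∨ G(k,k))) ∨ (∀m ∀p (F(p) ∨ G(m,p))) ∨ (∀l ¬G(l,l))
Pull the quantifiers to the front (each side's bound variable is not free in the other side):
  ∃j ∃k ∀m ∀p ∀l (¬G(j,k) ∨ G(k,k) ∨ F(p) ∨ G(m,p) ∨ ¬G(l,l))
The quantifier ∀k sits under an odd number of negations (counting the antecedent side of each →), so it flips to ∃k.

existential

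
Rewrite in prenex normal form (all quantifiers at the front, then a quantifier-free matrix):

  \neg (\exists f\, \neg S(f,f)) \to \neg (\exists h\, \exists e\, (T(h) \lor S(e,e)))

\exists f\, \forall h\, \forall e\, (\neg S(f,f) \lor \neg T(h) \land \neg S(e,e))

Eliminate → and ↔ using ¬ and ∨.
  \neg \neg (\exists f\, \neg S(f,f)) \lor \neg (\exists h\, \exists e\, (T(h) \lor S(e,e)))
Drive negations inward (¬∀x A ≡ ∃x ¬A, ¬∃x A ≡ ∀x ¬A, De Morgan for ∧/∨):
  (\exists f\, \neg S(f,f)) \lor (\forall h\, \forall e\, (\neg T(h) \land \neg S(e,e)))
All bound variables are already distinct, so no renaming is needed.
Finally move all quantifiers to the prefix:
  \exists f\, \forall h\, \forall e\, (\neg S(f,f) \lor \neg T(h) \land \neg S(e,e))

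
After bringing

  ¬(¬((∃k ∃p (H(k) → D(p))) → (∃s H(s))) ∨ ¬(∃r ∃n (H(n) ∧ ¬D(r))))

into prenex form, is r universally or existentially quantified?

Eliminate → and ↔ using ¬ and ∨.
  ¬(¬(¬(∃k ∃p (¬H(k) ∨ D(p))) ∨ (∃s H(s))) ∨ ¬(∃r ∃n (H(n) ∧ ¬D(r))))
Push ¬ through the quantifiers and connectives to reach negation normal form:
  ((∀k ∀p (H(k) ∧ ¬D(p))) ∨ (∃s H(s))) ∧ (∃r ∃n (H(n) ∧ ¬D(r)))
All bound variables are already distinct, so no renaming is needed.
Extract every quantifier outward, since the variables are now distinct and don't occur free across branches:
  ∀k ∀p ∃s ∃r ∃n ((H(k) ∧ ¬D(p) ∨ H(s)) ∧ H(n) ∧ ¬D(r))
The quantifier ∃r sits under an even number of negations (counting the antecedent side of each →), so it remains existential.

existential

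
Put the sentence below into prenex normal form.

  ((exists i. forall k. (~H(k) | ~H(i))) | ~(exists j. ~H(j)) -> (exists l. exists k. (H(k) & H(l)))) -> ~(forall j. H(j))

First replace A → B with ¬A ∨ B.
  ~(~((exists i. forall k. (~H(k) | ~H(i))) | ~(exists j. ~H(j))) | (exists l. exists k. (H(k) & H(l)))) | ~(forall j. H(j))
Drive negations inward (¬∀x A ≡ ∃x ¬A, ¬∃x A ≡ ∀x ¬A, De Morgan for ∧/∨):
  ((exists i. forall k. (~H(k) | ~H(i))) | (forall j. H(j))) & (forall l. forall k. (~H(k) | ~H(l))) | (exists j. ~H(j))
Standardize variables apart so no two quantifiers bind the same name: k↦b, j↦a.
  ((exists i. forall k. (~H(k) | ~H(i))) | (forall j. H(j))) & (forall l. forall b. (~H(b) | ~H(l))) | (exists a. ~H(a))
Pull the quantifiers to the front (each side's bound variable is not free in the other side):
  exists i. forall k. forall j. forall l. forall b. exists a. ((~H(k) | ~H(i) | H(j)) & (~H(b) | ~H(l)) | ~H(a))

exists i. forall k. forall j. forall l. forall b. exists a. ((~H(k) | ~H(i) | H(j)) & (~H(b) | ~H(l)) | ~H(a))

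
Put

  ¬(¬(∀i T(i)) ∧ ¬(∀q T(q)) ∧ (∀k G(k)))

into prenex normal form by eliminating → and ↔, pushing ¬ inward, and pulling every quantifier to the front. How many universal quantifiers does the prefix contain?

2

Push ¬ through the quantifiers and connectives to reach negation normal form:
  (∀i T(i)) ∨ (∀q T(q)) ∨ (∃k ¬G(k))
All bound variables are already distinct, so no renaming is needed.
Finally move all quantifiers to the prefix:
  ∀i ∀q ∃k (T(i) ∨ T(q) ∨ ¬G(k))
The prefix is ∀i ∀q ∃k: 2 universal, 1 existential.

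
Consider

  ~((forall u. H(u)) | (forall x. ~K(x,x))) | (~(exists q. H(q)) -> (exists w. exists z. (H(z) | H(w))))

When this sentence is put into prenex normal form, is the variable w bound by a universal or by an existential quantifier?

existential

Eliminate → and ↔ using ¬ and ∨.
  ~((forall u. H(u)) | (forall x. ~K(x,x))) | ~~(exists q. H(q)) | (exists w. exists z. (H(z) | H(w)))
Move each ¬ inward, flipping quantifiers it crosses:
  (exists u. ~H(u)) & (exists x. K(x,x)) | (exists q. H(q)) | (exists w. exists z. (H(z) | H(w)))
All bound variables are already distinct, so no renaming is needed.
Pull the quantifiers to the front (each side's bound variable is not free in the other side):
  exists u. exists x. exists q. exists w. exists z. (~H(u) & K(x,x) | H(q) | H(z) | H(w))
The quantifier exists w sits under an even number of negations (counting the antecedent side of each →), so it remains existential.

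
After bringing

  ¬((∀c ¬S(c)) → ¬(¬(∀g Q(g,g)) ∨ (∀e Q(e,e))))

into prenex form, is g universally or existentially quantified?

existential

First replace A → B with ¬A ∨ B.
  ¬(¬(∀c ¬S(c)) ∨ ¬(¬(∀g Q(g,g)) ∨ (∀e Q(e,e))))
Move each ¬ inward, flipping quantifiers it crosses:
  (∀c ¬S(c)) ∧ ((∃g ¬Q(g,g)) ∨ (∀e Q(e,e)))
All bound variables are already distinct, so no renaming is needed.
Finally move all quantifiers to the prefix:
  ∀c ∃g ∀e (¬S(c) ∧ (¬Q(g,g) ∨ Q(e,e)))
The quantifier ∀g sits under an odd number of negations (counting the antecedent side of each →), so it flips to ∃g.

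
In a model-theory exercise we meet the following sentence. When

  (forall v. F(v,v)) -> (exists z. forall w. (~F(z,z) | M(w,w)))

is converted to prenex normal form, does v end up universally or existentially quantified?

First replace A → B with ¬A ∨ B.
  ~(forall v. F(v,v)) | (exists z. forall w. (~F(z,z) | M(w,w)))
Move each ¬ inward, flipping quantifiers it crosses:
  (exists v. ~F(v,v)) | (exists z. forall w. (~F(z,z) | M(w,w)))
Finally move all quantifiers to the prefix:
  exists v. exists z. forall w. (~F(v,v) | ~F(z,z) | M(w,w))
The quantifier forall v sits under an odd number of negations (counting the antecedent side of each →), so it flips to exists v.

existential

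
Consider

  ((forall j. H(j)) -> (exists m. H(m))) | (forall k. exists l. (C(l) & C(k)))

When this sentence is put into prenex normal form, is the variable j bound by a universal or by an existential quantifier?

Rewrite implications/biconditionals: A → B as ¬A ∨ B.
  ~(forall j. H(j)) | (exists m. H(m)) | (forall k. exists l. (C(l) & C(k)))
Push ¬ through the quantifiers and connectives to reach negation normal form:
  (exists j. ~H(j)) | (exists m. H(m)) | (forall k. exists l. (C(l) & C(k)))
Finally move all quantifiers to the prefix:
  exists j. exists m. forall k. exists l. (~H(j) | H(m) | C(l) & C(k))
The quantifier forall j sits under an odd number of negations (counting the antecedent side of each →), so it flips to exists j.

existential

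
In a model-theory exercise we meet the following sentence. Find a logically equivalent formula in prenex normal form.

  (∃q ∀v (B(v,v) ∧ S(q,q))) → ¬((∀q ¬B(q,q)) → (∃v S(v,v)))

Rewrite implications/biconditionals: A → B as ¬A ∨ B.
  ¬(∃q ∀v (B(v,v) ∧ S(q,q))) ∨ ¬(¬(∀q ¬B(q,q)) ∨ (∃v S(v,v)))
Push ¬ through the quantifiers and connectives to reach negation normal form:
  (∀q ∃v (¬B(v,v) ∨ ¬S(q,q))) ∨ (∀q ¬B(q,q)) ∧ (∀v ¬S(v,v))
Standardize variables apart so no two quantifiers bind the same name: q↦u1, v↦p.
  (∀q ∃v (¬B(v,v) ∨ ¬S(q,q))) ∨ (∀u1 ¬B(u1,u1)) ∧ (∀p ¬S(p,p))
Pull the quantifiers to the front (each side's bound variable is not free in the other side):
  ∀q ∃v ∀u1 ∀p (¬B(v,v) ∨ ¬S(q,q) ∨ ¬B(u1,u1) ∧ ¬S(p,p))

∀q ∃v ∀u1 ∀p (¬B(v,v) ∨ ¬S(q,q) ∨ ¬B(u1,u1) ∧ ¬S(p,p))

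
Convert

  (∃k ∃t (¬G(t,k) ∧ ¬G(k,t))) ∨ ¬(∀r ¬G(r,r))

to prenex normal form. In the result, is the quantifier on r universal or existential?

existential

Push ¬ through the quantifiers and connectives to reach negation normal form:
  (∃k ∃t (¬G(t,k) ∧ ¬G(k,t))) ∨ (∃r G(r,r))
Extract every quantifier outward, since the variables are now distinct and don't occur free across branches:
  ∃k ∃t ∃r (¬G(t,k) ∧ ¬G(k,t) ∨ G(r,r))
The quantifier ∀r sits under an odd number of negations, so it flips to ∃r.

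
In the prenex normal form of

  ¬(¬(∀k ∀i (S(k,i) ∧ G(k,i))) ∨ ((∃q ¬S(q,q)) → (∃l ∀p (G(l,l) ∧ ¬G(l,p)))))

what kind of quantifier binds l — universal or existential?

Eliminate → and ↔ using ¬ and ∨.
  ¬(¬(∀k ∀i (S(k,i) ∧ G(k,i))) ∨ ¬(∃q ¬S(q,q)) ∨ (∃l ∀p (G(l,l) ∧ ¬G(l,p))))
Push ¬ through the quantifiers and connectives to reach negation normal form:
  (∀k ∀i (S(k,i) ∧ G(k,i))) ∧ (∃q ¬S(q,q)) ∧ (∀l ∃p (¬G(l,l) ∨ G(l,p)))
All bound variables are already distinct, so no renaming is needed.
Pull the quantifiers to the front (each side's bound variable is not free in the other side):
  ∀k ∀i ∃q ∀l ∃p (S(k,i) ∧ G(k,i) ∧ ¬S(q,q) ∧ (¬G(l,l) ∨ G(l,p)))
The quantifier ∃l sits under an odd number of negations (counting the antecedent side of each →), so it flips to ∀l.

universal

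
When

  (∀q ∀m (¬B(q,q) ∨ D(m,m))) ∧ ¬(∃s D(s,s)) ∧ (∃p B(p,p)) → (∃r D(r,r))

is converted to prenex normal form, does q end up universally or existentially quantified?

existential

Eliminate → and ↔ using ¬ and ∨.
  ¬((∀q ∀m (¬B(q,q) ∨ D(m,m))) ∧ ¬(∃s D(s,s)) ∧ (∃p B(p,p))) ∨ (∃r D(r,r))
Drive negations inward (¬∀x A ≡ ∃x ¬A, ¬∃x A ≡ ∀x ¬A, De Morgan for ∧/∨):
  (∃q ∃m (B(q,q) ∧ ¬D(m,m))) ∨ (∃s D(s,s)) ∨ (∀p ¬B(p,p)) ∨ (∃r D(r,r))
Finally move all quantifiers to the prefix:
  ∃q ∃m ∃s ∀p ∃r (B(q,q) ∧ ¬D(m,m) ∨ D(s,s) ∨ ¬B(p,p) ∨ D(r,r))
The quantifier ∀q sits under an odd number of negations (counting the antecedent side of each →), so it flips to ∃q.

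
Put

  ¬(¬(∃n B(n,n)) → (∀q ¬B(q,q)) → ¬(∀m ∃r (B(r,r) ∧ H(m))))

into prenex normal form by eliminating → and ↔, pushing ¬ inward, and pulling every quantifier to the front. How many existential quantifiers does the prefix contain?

First replace A → B with ¬A ∨ B.
  ¬(¬¬(∃n B(n,n)) ∨ ¬(∀q ¬B(q,q)) ∨ ¬(∀m ∃r (B(r,r) ∧ H(m))))
Drive negations inward (¬∀x A ≡ ∃x ¬A, ¬∃x A ≡ ∀x ¬A, De Morgan for ∧/∨):
  (∀n ¬B(n,n)) ∧ (∀q ¬B(q,q)) ∧ (∀m ∃r (B(r,r) ∧ H(m)))
Extract every quantifier outward, since the variables are now distinct and don't occur free across branches:
  ∀n ∀q ∀m ∃r (¬B(n,n) ∧ ¬B(q,q) ∧ B(r,r) ∧ H(m))
The prefix is ∀n ∀q ∀m ∃r: 3 universal, 1 existential.

1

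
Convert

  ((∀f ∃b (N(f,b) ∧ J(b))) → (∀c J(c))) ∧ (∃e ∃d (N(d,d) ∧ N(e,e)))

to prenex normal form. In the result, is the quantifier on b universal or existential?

universal

Rewrite implications/biconditionals: A → B as ¬A ∨ B.
  (¬(∀f ∃b (N(f,b) ∧ J(b))) ∨ (∀c J(c))) ∧ (∃e ∃d (N(d,d) ∧ N(e,e)))
Drive negations inward (¬∀x A ≡ ∃x ¬A, ¬∃x A ≡ ∀x ¬A, De Morgan for ∧/∨):
  ((∃f ∀b (¬N(f,b) ∨ ¬J(b))) ∨ (∀c J(c))) ∧ (∃e ∃d (N(d,d) ∧ N(e,e)))
All bound variables are already distinct, so no renaming is needed.
Extract every quantifier outward, since the variables are now distinct and don't occur free across branches:
  ∃f ∀b ∀c ∃e ∃d ((¬N(f,b) ∨ ¬J(b) ∨ J(c)) ∧ N(d,d) ∧ N(e,e))
The quantifier ∃b sits under an odd number of negations (counting the antecedent side of each →), so it flips to ∀b.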